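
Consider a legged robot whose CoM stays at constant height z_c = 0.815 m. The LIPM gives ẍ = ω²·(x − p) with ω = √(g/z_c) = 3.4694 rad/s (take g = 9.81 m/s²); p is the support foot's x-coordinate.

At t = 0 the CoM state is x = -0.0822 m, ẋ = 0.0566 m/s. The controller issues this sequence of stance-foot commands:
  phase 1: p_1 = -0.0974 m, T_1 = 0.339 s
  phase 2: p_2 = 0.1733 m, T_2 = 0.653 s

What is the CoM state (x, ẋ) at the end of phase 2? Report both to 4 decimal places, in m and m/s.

phase 1: p=-0.0974, T=0.339, ωT=1.176127, cosh=1.775132, sinh=1.466661; start (x,ẋ)=(-0.082200, 0.056600) → end (x,ẋ)=(-0.046491, 0.177817)
phase 2: p=0.1733, T=0.653, ωT=2.265518, cosh=4.869946, sinh=4.766170; start (x,ẋ)=(-0.046491, 0.177817) → end (x,ẋ)=(-0.652790, -2.768448)

x = -0.6528, ẋ = -2.7684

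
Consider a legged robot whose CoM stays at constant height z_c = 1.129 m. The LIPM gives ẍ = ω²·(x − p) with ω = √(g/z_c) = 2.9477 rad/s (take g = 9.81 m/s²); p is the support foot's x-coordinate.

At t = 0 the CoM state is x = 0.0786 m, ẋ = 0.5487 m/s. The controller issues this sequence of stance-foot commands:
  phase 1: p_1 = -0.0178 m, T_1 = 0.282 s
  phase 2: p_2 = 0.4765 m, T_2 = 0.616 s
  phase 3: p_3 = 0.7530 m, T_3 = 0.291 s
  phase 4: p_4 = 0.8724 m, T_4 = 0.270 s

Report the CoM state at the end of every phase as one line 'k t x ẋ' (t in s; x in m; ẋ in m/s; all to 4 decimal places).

phase 1: p=-0.0178, T=0.282, ωT=0.831251, cosh=1.365847, sinh=0.930343; start (x,ẋ)=(0.078600, 0.548700) → end (x,ẋ)=(0.287047, 1.013805)
phase 2: p=0.4765, T=0.616, ωT=1.815783, cosh=3.154299, sinh=2.991589; start (x,ẋ)=(0.287047, 1.013805) → end (x,ẋ)=(0.907807, 1.527186)
phase 3: p=0.7530, T=0.291, ωT=0.857781, cosh=1.391012, sinh=0.966910; start (x,ẋ)=(0.907807, 1.527186) → end (x,ẋ)=(1.469288, 2.565558)
phase 4: p=0.8724, T=0.270, ωT=0.795879, cosh=1.333786, sinh=0.882602; start (x,ẋ)=(1.469288, 2.565558) → end (x,ẋ)=(2.436702, 4.974799)

1 0.2820 0.2870 1.0138
2 0.8980 0.9078 1.5272
3 1.1890 1.4693 2.5656
4 1.4590 2.4367 4.9748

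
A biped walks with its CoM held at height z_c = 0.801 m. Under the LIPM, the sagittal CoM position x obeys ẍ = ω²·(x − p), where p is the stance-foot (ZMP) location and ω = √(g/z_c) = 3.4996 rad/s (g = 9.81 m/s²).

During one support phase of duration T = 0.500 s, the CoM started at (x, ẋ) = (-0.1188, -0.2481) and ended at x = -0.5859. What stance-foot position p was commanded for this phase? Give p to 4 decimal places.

ωT = 3.4996·0.500 = 1.749800; cosh(ωT) = 2.963630, sinh(ωT) = 2.789822
x(T) = p + (x₀−p)·cosh(ωT) + (ẋ₀/ω)·sinh(ωT) ⇒ p·(1 − cosh) = x(T) − x₀·cosh − (ẋ₀/ω)·sinh
numerator   = -0.5859 − (-0.1188)·2.963630 − (-0.2481/3.4996)·2.789822 = -0.036040
denominator = 1 − 2.963630 = -1.963630
p = -0.036040 / -1.963630 = 0.0184

p = 0.0184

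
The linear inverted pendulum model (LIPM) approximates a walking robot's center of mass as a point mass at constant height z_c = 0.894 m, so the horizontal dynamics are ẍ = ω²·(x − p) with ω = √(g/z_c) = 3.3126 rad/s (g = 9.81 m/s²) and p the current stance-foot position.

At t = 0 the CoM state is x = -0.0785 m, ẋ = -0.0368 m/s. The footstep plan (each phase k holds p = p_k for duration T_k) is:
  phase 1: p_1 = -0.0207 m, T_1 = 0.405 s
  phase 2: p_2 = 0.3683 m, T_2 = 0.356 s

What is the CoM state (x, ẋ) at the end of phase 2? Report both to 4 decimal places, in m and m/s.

phase 1: p=-0.0207, T=0.405, ωT=1.341603, cosh=2.043298, sinh=1.781872; start (x,ẋ)=(-0.078500, -0.036800) → end (x,ẋ)=(-0.158598, -0.416365)
phase 2: p=0.3683, T=0.356, ωT=1.179286, cosh=1.779774, sinh=1.472276; start (x,ẋ)=(-0.158598, -0.416365) → end (x,ẋ)=(-0.754511, -3.310748)

x = -0.7545, ẋ = -3.3107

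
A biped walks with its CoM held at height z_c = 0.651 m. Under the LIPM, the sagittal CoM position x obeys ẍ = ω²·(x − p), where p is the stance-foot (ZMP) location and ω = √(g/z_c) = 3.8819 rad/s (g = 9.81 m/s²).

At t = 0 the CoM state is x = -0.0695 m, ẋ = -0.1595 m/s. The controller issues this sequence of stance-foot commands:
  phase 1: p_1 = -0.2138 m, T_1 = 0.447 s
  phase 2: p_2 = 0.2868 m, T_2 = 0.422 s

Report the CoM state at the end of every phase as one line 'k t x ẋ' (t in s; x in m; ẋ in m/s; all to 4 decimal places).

1 0.4470 0.0952 1.0724
2 0.8690 0.4591 1.0217

phase 1: p=-0.2138, T=0.447, ωT=1.735209, cosh=2.923239, sinh=2.746876; start (x,ẋ)=(-0.069500, -0.159500) → end (x,ẋ)=(0.095159, 1.072428)
phase 2: p=0.2868, T=0.422, ωT=1.638162, cosh=2.670019, sinh=2.475683; start (x,ẋ)=(0.095159, 1.072428) → end (x,ẋ)=(0.459057, 1.021670)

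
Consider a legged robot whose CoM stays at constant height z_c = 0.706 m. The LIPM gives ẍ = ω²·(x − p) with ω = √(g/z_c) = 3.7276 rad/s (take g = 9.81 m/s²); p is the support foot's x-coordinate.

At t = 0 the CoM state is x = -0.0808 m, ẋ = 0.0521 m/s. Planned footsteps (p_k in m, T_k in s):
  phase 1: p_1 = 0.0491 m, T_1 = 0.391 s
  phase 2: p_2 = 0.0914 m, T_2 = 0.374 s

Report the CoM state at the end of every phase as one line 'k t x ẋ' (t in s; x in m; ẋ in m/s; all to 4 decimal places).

phase 1: p=0.0491, T=0.391, ωT=1.457492, cosh=2.263996, sinh=2.031176; start (x,ẋ)=(-0.080800, 0.052100) → end (x,ẋ)=(-0.216604, -0.865572)
phase 2: p=0.0914, T=0.374, ωT=1.394122, cosh=2.139743, sinh=1.891692; start (x,ẋ)=(-0.216604, -0.865572) → end (x,ẋ)=(-1.006912, -4.023981)

1 0.3910 -0.2166 -0.8656
2 0.7650 -1.0069 -4.0240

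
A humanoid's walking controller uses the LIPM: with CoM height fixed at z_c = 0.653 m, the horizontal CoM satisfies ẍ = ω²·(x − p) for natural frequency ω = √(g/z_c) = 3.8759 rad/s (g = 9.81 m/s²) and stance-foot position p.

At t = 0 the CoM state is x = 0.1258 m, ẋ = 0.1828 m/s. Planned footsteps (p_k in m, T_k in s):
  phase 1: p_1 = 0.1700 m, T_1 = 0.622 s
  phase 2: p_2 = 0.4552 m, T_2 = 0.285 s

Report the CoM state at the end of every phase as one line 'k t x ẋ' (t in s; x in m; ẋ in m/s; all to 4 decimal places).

phase 1: p=0.1700, T=0.622, ωT=2.410810, cosh=5.616362, sinh=5.526619; start (x,ẋ)=(0.125800, 0.182800) → end (x,ẋ)=(0.182410, 0.079879)
phase 2: p=0.4552, T=0.285, ωT=1.104631, cosh=1.674723, sinh=1.343390; start (x,ẋ)=(0.182410, 0.079879) → end (x,ẋ)=(0.026039, -1.286599)

1 0.6220 0.1824 0.0799
2 0.9070 0.0260 -1.2866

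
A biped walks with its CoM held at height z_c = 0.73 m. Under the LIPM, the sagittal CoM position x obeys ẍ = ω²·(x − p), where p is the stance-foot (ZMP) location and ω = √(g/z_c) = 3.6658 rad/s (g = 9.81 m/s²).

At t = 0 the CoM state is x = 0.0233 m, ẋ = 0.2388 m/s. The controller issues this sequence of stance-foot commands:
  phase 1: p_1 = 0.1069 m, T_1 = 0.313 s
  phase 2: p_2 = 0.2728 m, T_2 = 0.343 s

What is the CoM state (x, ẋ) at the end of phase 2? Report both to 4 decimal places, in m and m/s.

phase 1: p=0.1069, T=0.313, ωT=1.147395, cosh=1.733720, sinh=1.416258; start (x,ẋ)=(0.023300, 0.238800) → end (x,ẋ)=(0.054220, -0.020015)
phase 2: p=0.2728, T=0.343, ωT=1.257369, cosh=1.900280, sinh=1.615879; start (x,ẋ)=(0.054220, -0.020015) → end (x,ẋ)=(-0.151386, -1.332792)

x = -0.1514, ẋ = -1.3328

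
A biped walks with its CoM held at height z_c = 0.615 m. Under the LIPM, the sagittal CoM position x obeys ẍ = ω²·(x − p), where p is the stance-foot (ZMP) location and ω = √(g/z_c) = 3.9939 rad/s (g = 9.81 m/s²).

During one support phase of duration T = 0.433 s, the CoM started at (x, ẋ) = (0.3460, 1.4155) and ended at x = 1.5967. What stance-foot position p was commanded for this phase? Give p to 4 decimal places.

ωT = 3.9939·0.433 = 1.729359; cosh(ωT) = 2.907218, sinh(ωT) = 2.729820
x(T) = p + (x₀−p)·cosh(ωT) + (ẋ₀/ω)·sinh(ωT) ⇒ p·(1 − cosh) = x(T) − x₀·cosh − (ẋ₀/ω)·sinh
numerator   = 1.5967 − (0.3460)·2.907218 − (1.4155/3.9939)·2.729820 = -0.376688
denominator = 1 − 2.907218 = -1.907218
p = -0.376688 / -1.907218 = 0.1975

p = 0.1975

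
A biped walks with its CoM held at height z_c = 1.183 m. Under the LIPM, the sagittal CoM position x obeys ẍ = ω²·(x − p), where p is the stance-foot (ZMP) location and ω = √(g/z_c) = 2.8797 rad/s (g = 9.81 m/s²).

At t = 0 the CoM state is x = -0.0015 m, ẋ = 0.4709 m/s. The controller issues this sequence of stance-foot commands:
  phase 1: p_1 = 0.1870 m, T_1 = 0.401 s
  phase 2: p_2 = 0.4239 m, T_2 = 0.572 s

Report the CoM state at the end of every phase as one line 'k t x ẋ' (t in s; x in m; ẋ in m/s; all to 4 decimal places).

phase 1: p=0.1870, T=0.401, ωT=1.154760, cosh=1.744197, sinh=1.429064; start (x,ẋ)=(-0.001500, 0.470900) → end (x,ẋ)=(0.091905, 0.045613)
phase 2: p=0.4239, T=0.572, ωT=1.647188, cosh=2.692476, sinh=2.499885; start (x,ẋ)=(0.091905, 0.045613) → end (x,ẋ)=(-0.430391, -2.267193)

1 0.4010 0.0919 0.0456
2 0.9730 -0.4304 -2.2672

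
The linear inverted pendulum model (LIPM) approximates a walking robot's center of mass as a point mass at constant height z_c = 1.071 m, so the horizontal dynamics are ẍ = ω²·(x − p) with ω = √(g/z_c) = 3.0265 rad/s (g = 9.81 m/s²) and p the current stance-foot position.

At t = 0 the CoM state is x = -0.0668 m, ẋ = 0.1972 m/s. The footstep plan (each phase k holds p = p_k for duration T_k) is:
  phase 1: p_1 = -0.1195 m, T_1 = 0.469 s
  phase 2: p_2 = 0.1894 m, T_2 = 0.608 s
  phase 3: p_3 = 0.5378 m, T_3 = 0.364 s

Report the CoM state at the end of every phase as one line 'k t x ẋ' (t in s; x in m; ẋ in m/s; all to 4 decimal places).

phase 1: p=-0.1195, T=0.469, ωT=1.419428, cosh=2.188304, sinh=1.946452; start (x,ẋ)=(-0.066800, 0.197200) → end (x,ẋ)=(0.122650, 0.741986)
phase 2: p=0.1894, T=0.608, ωT=1.840112, cosh=3.228022, sinh=3.069222; start (x,ẋ)=(0.122650, 0.741986) → end (x,ẋ)=(0.726390, 1.775108)
phase 3: p=0.5378, T=0.364, ωT=1.101646, cosh=1.670719, sinh=1.338396; start (x,ẋ)=(0.726390, 1.775108) → end (x,ẋ)=(1.637879, 3.729619)

1 0.4690 0.1227 0.7420
2 1.0770 0.7264 1.7751
3 1.4410 1.6379 3.7296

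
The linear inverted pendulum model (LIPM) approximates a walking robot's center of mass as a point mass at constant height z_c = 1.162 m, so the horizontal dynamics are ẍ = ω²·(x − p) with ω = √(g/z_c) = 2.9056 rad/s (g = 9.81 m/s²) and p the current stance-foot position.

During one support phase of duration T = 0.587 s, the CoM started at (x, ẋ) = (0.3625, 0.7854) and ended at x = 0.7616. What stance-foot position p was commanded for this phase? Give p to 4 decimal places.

ωT = 2.9056·0.587 = 1.705587; cosh(ωT) = 2.843141, sinh(ωT) = 2.661476
x(T) = p + (x₀−p)·cosh(ωT) + (ẋ₀/ω)·sinh(ωT) ⇒ p·(1 − cosh) = x(T) − x₀·cosh − (ẋ₀/ω)·sinh
numerator   = 0.7616 − (0.3625)·2.843141 − (0.7854/2.9056)·2.661476 = -0.988451
denominator = 1 − 2.843141 = -1.843141
p = -0.988451 / -1.843141 = 0.5363

p = 0.5363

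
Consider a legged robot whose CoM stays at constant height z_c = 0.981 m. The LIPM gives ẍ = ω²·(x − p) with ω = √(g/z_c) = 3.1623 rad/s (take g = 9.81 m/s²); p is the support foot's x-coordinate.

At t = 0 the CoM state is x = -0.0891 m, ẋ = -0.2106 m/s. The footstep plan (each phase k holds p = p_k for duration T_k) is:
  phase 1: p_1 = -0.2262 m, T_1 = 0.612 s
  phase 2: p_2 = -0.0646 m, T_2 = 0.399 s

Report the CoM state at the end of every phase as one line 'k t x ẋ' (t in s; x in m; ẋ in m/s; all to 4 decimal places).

phase 1: p=-0.2262, T=0.612, ωT=1.935328, cosh=3.535345, sinh=3.390968; start (x,ẋ)=(-0.089100, -0.210600) → end (x,ẋ)=(0.032667, 0.725615)
phase 2: p=-0.0646, T=0.399, ωT=1.261758, cosh=1.907390, sinh=1.624234; start (x,ẋ)=(0.032667, 0.725615) → end (x,ẋ)=(0.493620, 1.883625)

1 0.6120 0.0327 0.7256
2 1.0110 0.4936 1.8836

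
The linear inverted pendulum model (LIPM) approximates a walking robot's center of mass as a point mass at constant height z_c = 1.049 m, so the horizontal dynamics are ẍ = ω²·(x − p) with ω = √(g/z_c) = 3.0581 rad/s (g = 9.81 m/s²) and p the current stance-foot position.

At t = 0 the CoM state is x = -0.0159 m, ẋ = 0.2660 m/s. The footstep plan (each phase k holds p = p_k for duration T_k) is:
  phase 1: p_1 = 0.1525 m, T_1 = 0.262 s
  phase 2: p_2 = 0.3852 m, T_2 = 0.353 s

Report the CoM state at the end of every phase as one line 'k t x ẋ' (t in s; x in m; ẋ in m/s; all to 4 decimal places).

phase 1: p=0.1525, T=0.262, ωT=0.801222, cosh=1.338521, sinh=0.889741; start (x,ẋ)=(-0.015900, 0.266000) → end (x,ẋ)=(0.004485, -0.102156)
phase 2: p=0.3852, T=0.353, ωT=1.079509, cosh=1.641499, sinh=1.301736; start (x,ẋ)=(0.004485, -0.102156) → end (x,ẋ)=(-0.283228, -1.683256)

1 0.2620 0.0045 -0.1022
2 0.6150 -0.2832 -1.6833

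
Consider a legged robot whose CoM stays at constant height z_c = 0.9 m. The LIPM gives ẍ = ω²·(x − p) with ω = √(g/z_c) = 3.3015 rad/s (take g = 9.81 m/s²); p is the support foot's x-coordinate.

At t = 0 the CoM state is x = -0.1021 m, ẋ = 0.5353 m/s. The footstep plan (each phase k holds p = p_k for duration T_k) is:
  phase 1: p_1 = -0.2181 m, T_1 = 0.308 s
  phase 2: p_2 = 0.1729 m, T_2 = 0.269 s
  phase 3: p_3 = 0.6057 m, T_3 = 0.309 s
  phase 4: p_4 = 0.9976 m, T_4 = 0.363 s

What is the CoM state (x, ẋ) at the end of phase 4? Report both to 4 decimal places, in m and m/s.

x = 2.4893, ẋ = 5.5308

phase 1: p=-0.2181, T=0.308, ωT=1.016862, cosh=1.563117, sinh=1.201389; start (x,ẋ)=(-0.102100, 0.535300) → end (x,ẋ)=(0.158013, 1.296837)
phase 2: p=0.1729, T=0.269, ωT=0.888104, cosh=1.420976, sinh=1.009540; start (x,ẋ)=(0.158013, 1.296837) → end (x,ẋ)=(0.548296, 1.793156)
phase 3: p=0.6057, T=0.309, ωT=1.020164, cosh=1.567092, sinh=1.206556; start (x,ẋ)=(0.548296, 1.793156) → end (x,ẋ)=(1.171063, 2.581373)
phase 4: p=0.9976, T=0.363, ωT=1.198444, cosh=1.808310, sinh=1.506647; start (x,ẋ)=(1.171063, 2.581373) → end (x,ẋ)=(2.489291, 5.530762)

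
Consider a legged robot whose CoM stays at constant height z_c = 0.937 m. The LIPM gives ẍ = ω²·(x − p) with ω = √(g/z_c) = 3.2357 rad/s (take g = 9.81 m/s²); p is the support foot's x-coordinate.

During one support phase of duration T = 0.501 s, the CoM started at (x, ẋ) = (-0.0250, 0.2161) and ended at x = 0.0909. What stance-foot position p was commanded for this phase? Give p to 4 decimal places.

p = 0.0035

ωT = 3.2357·0.501 = 1.621086; cosh(ωT) = 2.628132, sinh(ωT) = 2.430448
x(T) = p + (x₀−p)·cosh(ωT) + (ẋ₀/ω)·sinh(ωT) ⇒ p·(1 − cosh) = x(T) − x₀·cosh − (ẋ₀/ω)·sinh
numerator   = 0.0909 − (-0.0250)·2.628132 − (0.2161/3.2357)·2.430448 = -0.005717
denominator = 1 − 2.628132 = -1.628132
p = -0.005717 / -1.628132 = 0.0035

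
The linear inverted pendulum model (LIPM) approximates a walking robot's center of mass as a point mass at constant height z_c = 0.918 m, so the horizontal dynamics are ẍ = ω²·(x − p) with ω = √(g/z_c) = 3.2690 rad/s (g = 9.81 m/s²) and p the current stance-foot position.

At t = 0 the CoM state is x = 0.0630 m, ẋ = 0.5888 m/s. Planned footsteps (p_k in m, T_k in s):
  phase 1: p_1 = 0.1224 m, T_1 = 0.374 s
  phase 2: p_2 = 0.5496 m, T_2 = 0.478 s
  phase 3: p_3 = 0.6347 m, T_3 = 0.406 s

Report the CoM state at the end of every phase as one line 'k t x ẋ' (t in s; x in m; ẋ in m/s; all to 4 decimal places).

1 0.3740 0.2921 0.7854
2 0.8520 0.4563 0.0360
3 1.2580 0.2940 -0.9494

phase 1: p=0.1224, T=0.374, ωT=1.222606, cosh=1.845244, sinh=1.550782; start (x,ẋ)=(0.063000, 0.588800) → end (x,ẋ)=(0.292114, 0.785351)
phase 2: p=0.5496, T=0.478, ωT=1.562582, cosh=2.490359, sinh=2.280765; start (x,ẋ)=(0.292114, 0.785351) → end (x,ẋ)=(0.456302, 0.036033)
phase 3: p=0.6347, T=0.406, ωT=1.327214, cosh=2.017870, sinh=1.752654; start (x,ẋ)=(0.456302, 0.036033) → end (x,ẋ)=(0.294035, -0.949409)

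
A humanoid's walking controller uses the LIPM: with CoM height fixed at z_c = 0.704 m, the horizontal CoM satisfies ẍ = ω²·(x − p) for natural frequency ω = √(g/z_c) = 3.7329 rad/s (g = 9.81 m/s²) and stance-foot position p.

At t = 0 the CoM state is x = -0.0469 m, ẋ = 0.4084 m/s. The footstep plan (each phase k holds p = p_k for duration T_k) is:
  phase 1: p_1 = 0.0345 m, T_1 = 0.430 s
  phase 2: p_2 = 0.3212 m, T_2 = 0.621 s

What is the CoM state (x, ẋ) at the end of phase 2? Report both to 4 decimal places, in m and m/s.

phase 1: p=0.0345, T=0.430, ωT=1.605147, cosh=2.589726, sinh=2.388866; start (x,ẋ)=(-0.046900, 0.408400) → end (x,ẋ)=(0.085052, 0.331768)
phase 2: p=0.3212, T=0.621, ωT=2.318131, cosh=5.127565, sinh=5.029108; start (x,ẋ)=(0.085052, 0.331768) → end (x,ẋ)=(-0.442696, -2.732091)

x = -0.4427, ẋ = -2.7321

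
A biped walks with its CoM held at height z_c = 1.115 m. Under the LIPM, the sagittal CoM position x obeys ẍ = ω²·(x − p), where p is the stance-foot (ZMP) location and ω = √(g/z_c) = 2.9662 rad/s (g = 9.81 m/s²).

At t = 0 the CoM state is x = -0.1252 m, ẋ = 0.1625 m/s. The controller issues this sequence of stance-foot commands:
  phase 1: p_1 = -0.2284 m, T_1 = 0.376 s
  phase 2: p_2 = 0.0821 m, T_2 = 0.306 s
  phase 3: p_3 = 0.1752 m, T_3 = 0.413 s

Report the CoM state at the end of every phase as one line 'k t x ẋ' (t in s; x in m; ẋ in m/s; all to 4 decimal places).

phase 1: p=-0.2284, T=0.376, ωT=1.115291, cosh=1.689138, sinh=1.361318; start (x,ẋ)=(-0.125200, 0.162500) → end (x,ẋ)=(0.020497, 0.691201)
phase 2: p=0.0821, T=0.306, ωT=0.907657, cosh=1.440989, sinh=1.037520; start (x,ẋ)=(0.020497, 0.691201) → end (x,ẋ)=(0.235100, 0.806431)
phase 3: p=0.1752, T=0.413, ωT=1.225041, cosh=1.849025, sinh=1.555279; start (x,ẋ)=(0.235100, 0.806431) → end (x,ẋ)=(0.708796, 1.767446)

1 0.3760 0.0205 0.6912
2 0.6820 0.2351 0.8064
3 1.0950 0.7088 1.7674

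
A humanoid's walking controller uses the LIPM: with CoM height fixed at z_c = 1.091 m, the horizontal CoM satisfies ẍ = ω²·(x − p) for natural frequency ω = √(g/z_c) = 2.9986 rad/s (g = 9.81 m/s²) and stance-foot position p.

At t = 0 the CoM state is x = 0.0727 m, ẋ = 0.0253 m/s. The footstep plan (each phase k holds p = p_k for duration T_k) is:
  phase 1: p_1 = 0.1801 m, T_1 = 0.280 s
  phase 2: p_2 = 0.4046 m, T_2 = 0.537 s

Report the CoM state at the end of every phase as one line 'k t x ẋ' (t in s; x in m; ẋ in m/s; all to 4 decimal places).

phase 1: p=0.1801, T=0.280, ωT=0.839608, cosh=1.373669, sinh=0.941790; start (x,ẋ)=(0.072700, 0.025300) → end (x,ẋ)=(0.040514, -0.268549)
phase 2: p=0.4046, T=0.537, ωT=1.610248, cosh=2.601946, sinh=2.402108; start (x,ẋ)=(0.040514, -0.268549) → end (x,ẋ)=(-0.757860, -3.321247)

1 0.2800 0.0405 -0.2685
2 0.8170 -0.7579 -3.3212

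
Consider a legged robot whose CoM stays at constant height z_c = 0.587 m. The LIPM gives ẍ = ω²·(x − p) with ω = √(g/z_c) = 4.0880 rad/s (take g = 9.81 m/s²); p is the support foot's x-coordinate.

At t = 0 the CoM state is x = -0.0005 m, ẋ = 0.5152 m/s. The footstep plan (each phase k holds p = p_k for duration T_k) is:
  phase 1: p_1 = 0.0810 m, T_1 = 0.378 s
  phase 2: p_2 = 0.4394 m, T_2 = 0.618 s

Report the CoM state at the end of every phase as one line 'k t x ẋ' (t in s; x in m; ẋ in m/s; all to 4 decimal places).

phase 1: p=0.0810, T=0.378, ωT=1.545264, cosh=2.451232, sinh=2.237977; start (x,ẋ)=(-0.000500, 0.515200) → end (x,ẋ)=(0.163271, 0.517244)
phase 2: p=0.4394, T=0.618, ωT=2.526384, cosh=6.294071, sinh=6.214124; start (x,ẋ)=(0.163271, 0.517244) → end (x,ẋ)=(-0.512319, -3.759030)

1 0.3780 0.1633 0.5172
2 0.9960 -0.5123 -3.7590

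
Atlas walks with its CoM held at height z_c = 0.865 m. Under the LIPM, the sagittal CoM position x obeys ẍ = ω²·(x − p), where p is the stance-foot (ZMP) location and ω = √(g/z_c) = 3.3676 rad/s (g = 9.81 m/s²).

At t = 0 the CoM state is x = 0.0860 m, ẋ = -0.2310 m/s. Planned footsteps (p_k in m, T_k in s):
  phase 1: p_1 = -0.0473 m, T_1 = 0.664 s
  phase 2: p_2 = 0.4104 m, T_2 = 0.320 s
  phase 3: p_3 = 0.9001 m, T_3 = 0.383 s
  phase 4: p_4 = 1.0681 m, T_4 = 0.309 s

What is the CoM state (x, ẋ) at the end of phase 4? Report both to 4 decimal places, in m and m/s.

x = 0.4831, ẋ = -1.5612

phase 1: p=-0.0473, T=0.664, ωT=2.236086, cosh=4.731759, sinh=4.624883; start (x,ẋ)=(0.086000, -0.231000) → end (x,ẋ)=(0.266200, 0.983079)
phase 2: p=0.4104, T=0.320, ωT=1.077632, cosh=1.639058, sinh=1.298657; start (x,ẋ)=(0.266200, 0.983079) → end (x,ẋ)=(0.553156, 0.980686)
phase 3: p=0.9001, T=0.383, ωT=1.289791, cosh=1.953678, sinh=1.678349; start (x,ẋ)=(0.553156, 0.980686) → end (x,ẋ)=(0.711038, -0.044988)
phase 4: p=1.0681, T=0.309, ωT=1.040588, cosh=1.592064, sinh=1.238818; start (x,ẋ)=(0.711038, -0.044988) → end (x,ẋ)=(0.483085, -1.561229)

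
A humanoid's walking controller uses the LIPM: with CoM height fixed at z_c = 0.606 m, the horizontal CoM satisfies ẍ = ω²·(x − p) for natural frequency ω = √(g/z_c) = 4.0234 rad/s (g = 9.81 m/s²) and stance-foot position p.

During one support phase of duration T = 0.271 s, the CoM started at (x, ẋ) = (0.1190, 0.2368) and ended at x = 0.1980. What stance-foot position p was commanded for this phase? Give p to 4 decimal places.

ωT = 4.0234·0.271 = 1.090341; cosh(ωT) = 1.655696, sinh(ωT) = 1.319594
x(T) = p + (x₀−p)·cosh(ωT) + (ẋ₀/ω)·sinh(ωT) ⇒ p·(1 − cosh) = x(T) − x₀·cosh − (ẋ₀/ω)·sinh
numerator   = 0.1980 − (0.1190)·1.655696 − (0.2368/4.0234)·1.319594 = -0.076693
denominator = 1 − 1.655696 = -0.655696
p = -0.076693 / -0.655696 = 0.1170

p = 0.1170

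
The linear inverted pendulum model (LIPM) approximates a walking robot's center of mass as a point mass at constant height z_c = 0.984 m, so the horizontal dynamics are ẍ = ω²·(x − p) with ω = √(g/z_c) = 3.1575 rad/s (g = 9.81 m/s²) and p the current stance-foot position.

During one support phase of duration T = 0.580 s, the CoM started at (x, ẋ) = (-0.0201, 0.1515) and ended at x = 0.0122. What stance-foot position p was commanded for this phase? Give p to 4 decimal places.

ωT = 3.1575·0.580 = 1.831350; cosh(ωT) = 3.201253, sinh(ωT) = 3.041055
x(T) = p + (x₀−p)·cosh(ωT) + (ẋ₀/ω)·sinh(ωT) ⇒ p·(1 − cosh) = x(T) − x₀·cosh − (ẋ₀/ω)·sinh
numerator   = 0.0122 − (-0.0201)·3.201253 − (0.1515/3.1575)·3.041055 = -0.069368
denominator = 1 − 3.201253 = -2.201253
p = -0.069368 / -2.201253 = 0.0315

p = 0.0315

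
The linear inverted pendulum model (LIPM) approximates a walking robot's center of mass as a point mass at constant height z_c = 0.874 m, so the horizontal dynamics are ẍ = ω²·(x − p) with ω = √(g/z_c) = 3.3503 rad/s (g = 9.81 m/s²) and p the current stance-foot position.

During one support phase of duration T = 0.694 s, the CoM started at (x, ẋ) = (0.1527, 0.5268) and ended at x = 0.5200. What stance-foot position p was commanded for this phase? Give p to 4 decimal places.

p = 0.2558

ωT = 3.3503·0.694 = 2.325108; cosh(ωT) = 5.162780, sinh(ωT) = 5.065007
x(T) = p + (x₀−p)·cosh(ωT) + (ẋ₀/ω)·sinh(ωT) ⇒ p·(1 − cosh) = x(T) − x₀·cosh − (ẋ₀/ω)·sinh
numerator   = 0.5200 − (0.1527)·5.162780 − (0.5268/3.3503)·5.065007 = -1.064776
denominator = 1 − 5.162780 = -4.162780
p = -1.064776 / -4.162780 = 0.2558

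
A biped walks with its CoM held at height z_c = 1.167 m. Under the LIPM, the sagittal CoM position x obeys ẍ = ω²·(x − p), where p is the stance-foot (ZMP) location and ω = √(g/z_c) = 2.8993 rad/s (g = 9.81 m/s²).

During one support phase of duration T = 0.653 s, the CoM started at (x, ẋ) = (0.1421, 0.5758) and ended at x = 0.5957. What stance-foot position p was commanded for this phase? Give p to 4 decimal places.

p = 0.2218

ωT = 2.8993·0.653 = 1.893243; cosh(ωT) = 3.395726, sinh(ωT) = 3.245143
x(T) = p + (x₀−p)·cosh(ωT) + (ẋ₀/ω)·sinh(ωT) ⇒ p·(1 − cosh) = x(T) − x₀·cosh − (ẋ₀/ω)·sinh
numerator   = 0.5957 − (0.1421)·3.395726 − (0.5758/2.8993)·3.245143 = -0.531317
denominator = 1 − 3.395726 = -2.395726
p = -0.531317 / -2.395726 = 0.2218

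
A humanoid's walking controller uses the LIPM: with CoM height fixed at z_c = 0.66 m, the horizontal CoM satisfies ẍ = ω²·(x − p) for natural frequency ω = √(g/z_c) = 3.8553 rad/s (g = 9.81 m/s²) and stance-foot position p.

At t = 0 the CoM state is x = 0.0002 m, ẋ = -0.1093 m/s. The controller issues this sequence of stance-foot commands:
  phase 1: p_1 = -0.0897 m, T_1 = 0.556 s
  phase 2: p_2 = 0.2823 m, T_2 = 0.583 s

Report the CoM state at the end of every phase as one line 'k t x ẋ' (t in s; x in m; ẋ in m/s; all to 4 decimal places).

phase 1: p=-0.0897, T=0.556, ωT=2.143547, cosh=4.323438, sinh=4.206199; start (x,ẋ)=(0.000200, -0.109300) → end (x,ẋ)=(0.179729, 0.985281)
phase 2: p=0.2823, T=0.583, ωT=2.247640, cosh=4.785509, sinh=4.679861; start (x,ẋ)=(0.179729, 0.985281) → end (x,ẋ)=(0.987455, 2.864455)

1 0.5560 0.1797 0.9853
2 1.1390 0.9875 2.8645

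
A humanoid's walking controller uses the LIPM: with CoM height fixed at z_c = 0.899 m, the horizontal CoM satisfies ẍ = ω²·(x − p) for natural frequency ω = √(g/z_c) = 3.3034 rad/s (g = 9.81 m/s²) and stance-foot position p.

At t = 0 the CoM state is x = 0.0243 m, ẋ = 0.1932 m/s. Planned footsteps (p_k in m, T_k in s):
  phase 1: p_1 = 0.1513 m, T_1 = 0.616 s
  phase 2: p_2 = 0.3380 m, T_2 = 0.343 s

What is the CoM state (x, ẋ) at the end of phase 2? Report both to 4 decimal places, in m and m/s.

x = -0.7998, ẋ = -3.5340

phase 1: p=0.1513, T=0.616, ωT=2.034894, cosh=3.891069, sinh=3.760375; start (x,ẋ)=(0.024300, 0.193200) → end (x,ẋ)=(-0.122940, -0.825842)
phase 2: p=0.3380, T=0.343, ωT=1.133066, cosh=1.713604, sinh=1.391559; start (x,ẋ)=(-0.122940, -0.825842) → end (x,ẋ)=(-0.799754, -3.534049)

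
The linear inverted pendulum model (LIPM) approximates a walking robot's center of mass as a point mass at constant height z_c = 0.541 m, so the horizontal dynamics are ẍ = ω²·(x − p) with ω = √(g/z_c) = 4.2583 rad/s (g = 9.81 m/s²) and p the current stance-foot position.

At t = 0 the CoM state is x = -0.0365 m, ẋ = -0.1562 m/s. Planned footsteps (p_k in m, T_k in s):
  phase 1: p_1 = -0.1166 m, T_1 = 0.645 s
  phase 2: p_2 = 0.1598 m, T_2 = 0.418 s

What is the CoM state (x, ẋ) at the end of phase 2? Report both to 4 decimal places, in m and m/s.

phase 1: p=-0.1166, T=0.645, ωT=2.746604, cosh=7.826869, sinh=7.762723; start (x,ẋ)=(-0.036500, -0.156200) → end (x,ẋ)=(0.225585, 1.425229)
phase 2: p=0.1598, T=0.418, ωT=1.779969, cosh=3.049159, sinh=2.880516; start (x,ẋ)=(0.225585, 1.425229) → end (x,ẋ)=(1.324482, 5.152680)

x = 1.3245, ẋ = 5.1527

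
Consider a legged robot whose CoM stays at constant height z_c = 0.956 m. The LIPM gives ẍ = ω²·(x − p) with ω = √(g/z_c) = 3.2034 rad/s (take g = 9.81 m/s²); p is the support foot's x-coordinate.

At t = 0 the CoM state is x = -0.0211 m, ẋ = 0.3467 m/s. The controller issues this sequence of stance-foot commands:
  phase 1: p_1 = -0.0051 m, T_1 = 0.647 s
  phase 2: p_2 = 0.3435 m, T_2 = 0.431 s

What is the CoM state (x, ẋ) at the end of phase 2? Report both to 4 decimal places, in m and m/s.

x = 1.0618, ẋ = 2.5943

phase 1: p=-0.0051, T=0.647, ωT=2.072600, cosh=4.035656, sinh=3.909797; start (x,ẋ)=(-0.021100, 0.346700) → end (x,ẋ)=(0.353482, 1.198767)
phase 2: p=0.3435, T=0.431, ωT=1.380665, cosh=2.114479, sinh=1.863068; start (x,ẋ)=(0.353482, 1.198767) → end (x,ẋ)=(1.061799, 2.594343)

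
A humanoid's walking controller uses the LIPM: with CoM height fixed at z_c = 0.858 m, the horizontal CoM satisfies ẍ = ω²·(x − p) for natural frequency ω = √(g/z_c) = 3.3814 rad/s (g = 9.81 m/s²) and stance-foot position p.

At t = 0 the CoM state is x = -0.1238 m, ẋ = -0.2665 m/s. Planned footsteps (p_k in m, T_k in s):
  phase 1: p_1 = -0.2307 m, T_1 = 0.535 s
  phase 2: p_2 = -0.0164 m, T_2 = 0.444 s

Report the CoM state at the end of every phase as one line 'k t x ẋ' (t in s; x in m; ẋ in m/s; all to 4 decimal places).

phase 1: p=-0.2307, T=0.535, ωT=1.809049, cosh=3.134225, sinh=2.970415; start (x,ẋ)=(-0.123800, -0.266500) → end (x,ẋ)=(-0.129760, 0.238450)
phase 2: p=-0.0164, T=0.444, ωT=1.501342, cosh=2.355268, sinh=2.132437; start (x,ẋ)=(-0.129760, 0.238450) → end (x,ẋ)=(-0.133018, -0.255784)

1 0.5350 -0.1298 0.2384
2 0.9790 -0.1330 -0.2558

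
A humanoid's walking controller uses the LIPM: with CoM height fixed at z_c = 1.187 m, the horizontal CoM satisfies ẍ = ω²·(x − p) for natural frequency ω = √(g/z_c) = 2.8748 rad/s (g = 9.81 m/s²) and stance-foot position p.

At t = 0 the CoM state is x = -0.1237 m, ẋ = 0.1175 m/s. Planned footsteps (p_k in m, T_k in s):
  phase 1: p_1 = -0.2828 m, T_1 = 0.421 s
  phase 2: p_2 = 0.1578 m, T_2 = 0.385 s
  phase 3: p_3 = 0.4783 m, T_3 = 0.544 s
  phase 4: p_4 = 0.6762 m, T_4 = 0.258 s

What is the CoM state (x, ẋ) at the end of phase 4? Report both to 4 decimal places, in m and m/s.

phase 1: p=-0.2828, T=0.421, ωT=1.210291, cosh=1.826285, sinh=1.528175; start (x,ẋ)=(-0.123700, 0.117500) → end (x,ẋ)=(0.070222, 0.913546)
phase 2: p=0.1578, T=0.385, ωT=1.106798, cosh=1.677637, sinh=1.347021; start (x,ẋ)=(0.070222, 0.913546) → end (x,ẋ)=(0.438929, 1.193461)
phase 3: p=0.4783, T=0.544, ωT=1.563891, cosh=2.493347, sinh=2.284027; start (x,ẋ)=(0.438929, 1.193461) → end (x,ẋ)=(1.328338, 2.717197)
phase 4: p=0.6762, T=0.258, ωT=0.741698, cosh=1.287901, sinh=0.811597; start (x,ẋ)=(1.328338, 2.717197) → end (x,ẋ)=(2.283193, 5.021037)

x = 2.2832, ẋ = 5.0210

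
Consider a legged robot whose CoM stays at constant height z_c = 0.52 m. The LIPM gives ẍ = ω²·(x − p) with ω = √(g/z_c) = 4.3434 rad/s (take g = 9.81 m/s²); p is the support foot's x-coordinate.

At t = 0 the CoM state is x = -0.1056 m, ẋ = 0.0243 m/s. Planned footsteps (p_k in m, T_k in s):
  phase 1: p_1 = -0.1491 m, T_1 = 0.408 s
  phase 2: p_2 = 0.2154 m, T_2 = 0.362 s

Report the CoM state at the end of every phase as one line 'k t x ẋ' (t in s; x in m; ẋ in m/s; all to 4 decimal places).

1 0.4080 -0.0015 0.6133
2 0.7700 -0.0040 -0.6303

phase 1: p=-0.1491, T=0.408, ωT=1.772107, cosh=3.026606, sinh=2.856632; start (x,ẋ)=(-0.105600, 0.024300) → end (x,ẋ)=(-0.001461, 0.613272)
phase 2: p=0.2154, T=0.362, ωT=1.572311, cosh=2.512667, sinh=2.305102; start (x,ẋ)=(-0.001461, 0.613272) → end (x,ẋ)=(-0.004026, -0.630255)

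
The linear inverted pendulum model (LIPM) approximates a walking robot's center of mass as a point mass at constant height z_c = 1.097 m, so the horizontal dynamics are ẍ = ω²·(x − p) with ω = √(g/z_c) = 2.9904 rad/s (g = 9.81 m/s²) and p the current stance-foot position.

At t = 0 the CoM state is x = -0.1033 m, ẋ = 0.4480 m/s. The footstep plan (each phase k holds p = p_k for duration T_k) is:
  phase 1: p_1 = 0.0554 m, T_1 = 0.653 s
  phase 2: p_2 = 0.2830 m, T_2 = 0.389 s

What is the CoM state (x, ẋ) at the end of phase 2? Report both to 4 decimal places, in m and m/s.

x = -0.2238, ẋ = -1.2621

phase 1: p=0.0554, T=0.653, ωT=1.952731, cosh=3.594898, sinh=3.453012; start (x,ẋ)=(-0.103300, 0.448000) → end (x,ẋ)=(0.002195, -0.028204)
phase 2: p=0.2830, T=0.389, ωT=1.163266, cosh=1.756416, sinh=1.443952; start (x,ẋ)=(0.002195, -0.028204) → end (x,ẋ)=(-0.223829, -1.262053)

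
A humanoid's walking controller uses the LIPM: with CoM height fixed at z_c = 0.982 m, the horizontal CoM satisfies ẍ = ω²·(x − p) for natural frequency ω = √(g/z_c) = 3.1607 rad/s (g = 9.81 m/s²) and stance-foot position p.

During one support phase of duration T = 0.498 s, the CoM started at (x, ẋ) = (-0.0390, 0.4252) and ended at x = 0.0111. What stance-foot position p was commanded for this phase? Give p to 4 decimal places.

ωT = 3.1607·0.498 = 1.574029; cosh(ωT) = 2.516630, sinh(ωT) = 2.309421
x(T) = p + (x₀−p)·cosh(ωT) + (ẋ₀/ω)·sinh(ωT) ⇒ p·(1 − cosh) = x(T) − x₀·cosh − (ẋ₀/ω)·sinh
numerator   = 0.0111 − (-0.0390)·2.516630 − (0.4252/3.1607)·2.309421 = -0.201431
denominator = 1 − 2.516630 = -1.516630
p = -0.201431 / -1.516630 = 0.1328

p = 0.1328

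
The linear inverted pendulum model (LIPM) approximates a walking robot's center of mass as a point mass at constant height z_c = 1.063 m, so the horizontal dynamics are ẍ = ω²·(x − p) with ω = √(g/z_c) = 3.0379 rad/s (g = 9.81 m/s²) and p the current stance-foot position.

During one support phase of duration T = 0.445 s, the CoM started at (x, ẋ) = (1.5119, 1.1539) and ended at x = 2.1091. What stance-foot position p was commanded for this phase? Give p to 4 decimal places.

p = 1.5944

ωT = 3.0379·0.445 = 1.351865; cosh(ωT) = 2.061693, sinh(ωT) = 1.802936
x(T) = p + (x₀−p)·cosh(ωT) + (ẋ₀/ω)·sinh(ωT) ⇒ p·(1 − cosh) = x(T) − x₀·cosh − (ẋ₀/ω)·sinh
numerator   = 2.1091 − (1.5119)·2.061693 − (1.1539/3.0379)·1.802936 = -1.692791
denominator = 1 − 2.061693 = -1.061693
p = -1.692791 / -1.061693 = 1.5944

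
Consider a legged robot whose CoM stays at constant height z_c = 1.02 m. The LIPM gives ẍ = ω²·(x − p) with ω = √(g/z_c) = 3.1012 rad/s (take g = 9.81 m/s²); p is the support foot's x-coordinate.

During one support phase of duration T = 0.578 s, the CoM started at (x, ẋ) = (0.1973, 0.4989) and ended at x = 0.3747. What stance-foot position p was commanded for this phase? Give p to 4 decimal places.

p = 0.3374

ωT = 3.1012·0.578 = 1.792494; cosh(ωT) = 3.085475, sinh(ωT) = 2.918931
x(T) = p + (x₀−p)·cosh(ωT) + (ẋ₀/ω)·sinh(ωT) ⇒ p·(1 − cosh) = x(T) − x₀·cosh − (ẋ₀/ω)·sinh
numerator   = 0.3747 − (0.1973)·3.085475 − (0.4989/3.1012)·2.918931 = -0.703642
denominator = 1 − 3.085475 = -2.085475
p = -0.703642 / -2.085475 = 0.3374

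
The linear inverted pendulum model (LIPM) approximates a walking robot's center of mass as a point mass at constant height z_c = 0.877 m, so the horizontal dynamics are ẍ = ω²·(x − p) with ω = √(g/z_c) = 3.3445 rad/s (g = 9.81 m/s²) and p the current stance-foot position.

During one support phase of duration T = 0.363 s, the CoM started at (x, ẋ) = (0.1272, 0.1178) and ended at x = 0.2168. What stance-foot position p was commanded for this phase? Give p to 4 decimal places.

p = 0.0845

ωT = 3.3445·0.363 = 1.214053; cosh(ωT) = 1.832048, sinh(ωT) = 1.535057
x(T) = p + (x₀−p)·cosh(ωT) + (ẋ₀/ω)·sinh(ωT) ⇒ p·(1 − cosh) = x(T) − x₀·cosh − (ẋ₀/ω)·sinh
numerator   = 0.2168 − (0.1272)·1.832048 − (0.1178/3.3445)·1.535057 = -0.070304
denominator = 1 − 1.832048 = -0.832048
p = -0.070304 / -0.832048 = 0.0845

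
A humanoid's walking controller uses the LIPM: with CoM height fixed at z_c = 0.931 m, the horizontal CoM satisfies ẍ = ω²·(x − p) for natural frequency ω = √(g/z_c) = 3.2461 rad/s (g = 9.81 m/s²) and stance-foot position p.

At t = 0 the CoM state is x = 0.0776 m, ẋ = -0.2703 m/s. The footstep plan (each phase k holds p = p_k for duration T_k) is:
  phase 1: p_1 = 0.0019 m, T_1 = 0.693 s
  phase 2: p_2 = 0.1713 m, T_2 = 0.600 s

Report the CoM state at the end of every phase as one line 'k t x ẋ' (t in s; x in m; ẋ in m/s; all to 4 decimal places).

1 0.6930 -0.0256 -0.1437
2 1.2930 -0.6852 -2.7096

phase 1: p=0.0019, T=0.693, ωT=2.249547, cosh=4.794444, sinh=4.688997; start (x,ẋ)=(0.077600, -0.270300) → end (x,ẋ)=(-0.025609, -0.143712)
phase 2: p=0.1713, T=0.600, ωT=1.947660, cosh=3.577434, sinh=3.434826; start (x,ẋ)=(-0.025609, -0.143712) → end (x,ẋ)=(-0.685198, -2.709619)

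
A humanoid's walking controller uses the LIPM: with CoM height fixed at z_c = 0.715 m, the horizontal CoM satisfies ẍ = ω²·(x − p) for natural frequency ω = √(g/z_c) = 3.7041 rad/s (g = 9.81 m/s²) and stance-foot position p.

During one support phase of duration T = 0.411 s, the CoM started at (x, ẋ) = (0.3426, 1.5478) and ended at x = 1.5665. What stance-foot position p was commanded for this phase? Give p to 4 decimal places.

p = 0.1199

ωT = 3.7041·0.411 = 1.522385; cosh(ωT) = 2.400667, sinh(ωT) = 2.182476
x(T) = p + (x₀−p)·cosh(ωT) + (ẋ₀/ω)·sinh(ωT) ⇒ p·(1 − cosh) = x(T) − x₀·cosh − (ẋ₀/ω)·sinh
numerator   = 1.5665 − (0.3426)·2.400667 − (1.5478/3.7041)·2.182476 = -0.167941
denominator = 1 − 2.400667 = -1.400667
p = -0.167941 / -1.400667 = 0.1199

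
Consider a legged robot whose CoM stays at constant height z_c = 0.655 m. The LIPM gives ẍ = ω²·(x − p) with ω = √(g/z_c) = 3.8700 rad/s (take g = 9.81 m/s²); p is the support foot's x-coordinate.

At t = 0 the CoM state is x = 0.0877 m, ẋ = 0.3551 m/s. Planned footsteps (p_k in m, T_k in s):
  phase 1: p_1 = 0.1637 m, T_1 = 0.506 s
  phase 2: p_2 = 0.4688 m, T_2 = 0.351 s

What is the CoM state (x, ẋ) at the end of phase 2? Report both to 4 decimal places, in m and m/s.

phase 1: p=0.1637, T=0.506, ωT=1.958220, cosh=3.613905, sinh=3.472796; start (x,ẋ)=(0.087700, 0.355100) → end (x,ẋ)=(0.207697, 0.261879)
phase 2: p=0.4688, T=0.351, ωT=1.358370, cosh=2.073464, sinh=1.816384; start (x,ẋ)=(0.207697, 0.261879) → end (x,ẋ)=(0.050325, -1.292403)

x = 0.0503, ẋ = -1.2924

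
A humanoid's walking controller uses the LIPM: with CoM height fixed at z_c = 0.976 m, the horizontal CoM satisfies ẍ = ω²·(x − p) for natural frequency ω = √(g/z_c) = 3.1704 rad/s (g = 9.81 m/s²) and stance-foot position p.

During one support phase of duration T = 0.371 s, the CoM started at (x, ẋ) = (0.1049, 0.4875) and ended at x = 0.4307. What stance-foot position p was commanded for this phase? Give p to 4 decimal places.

p = -0.0244

ωT = 3.1704·0.371 = 1.176218; cosh(ωT) = 1.775267, sinh(ωT) = 1.466824
x(T) = p + (x₀−p)·cosh(ωT) + (ẋ₀/ω)·sinh(ωT) ⇒ p·(1 − cosh) = x(T) − x₀·cosh − (ẋ₀/ω)·sinh
numerator   = 0.4307 − (0.1049)·1.775267 − (0.4875/3.1704)·1.466824 = 0.018927
denominator = 1 − 1.775267 = -0.775267
p = 0.018927 / -0.775267 = -0.0244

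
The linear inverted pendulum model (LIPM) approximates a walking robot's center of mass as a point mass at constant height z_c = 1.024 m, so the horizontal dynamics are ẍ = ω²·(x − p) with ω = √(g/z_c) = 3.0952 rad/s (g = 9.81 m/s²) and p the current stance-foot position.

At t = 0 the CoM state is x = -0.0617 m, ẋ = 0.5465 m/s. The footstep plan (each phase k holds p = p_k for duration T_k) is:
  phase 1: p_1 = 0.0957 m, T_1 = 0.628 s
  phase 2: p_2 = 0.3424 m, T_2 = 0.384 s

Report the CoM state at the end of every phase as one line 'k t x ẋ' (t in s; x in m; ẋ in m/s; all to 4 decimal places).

phase 1: p=0.0957, T=0.628, ωT=1.943786, cosh=3.564152, sinh=3.420991; start (x,ẋ)=(-0.061700, 0.546500) → end (x,ẋ)=(0.138725, 0.281155)
phase 2: p=0.3424, T=0.384, ωT=1.188557, cosh=1.793501, sinh=1.488840; start (x,ẋ)=(0.138725, 0.281155) → end (x,ẋ)=(0.112350, -0.434333)

1 0.6280 0.1387 0.2812
2 1.0120 0.1123 -0.4343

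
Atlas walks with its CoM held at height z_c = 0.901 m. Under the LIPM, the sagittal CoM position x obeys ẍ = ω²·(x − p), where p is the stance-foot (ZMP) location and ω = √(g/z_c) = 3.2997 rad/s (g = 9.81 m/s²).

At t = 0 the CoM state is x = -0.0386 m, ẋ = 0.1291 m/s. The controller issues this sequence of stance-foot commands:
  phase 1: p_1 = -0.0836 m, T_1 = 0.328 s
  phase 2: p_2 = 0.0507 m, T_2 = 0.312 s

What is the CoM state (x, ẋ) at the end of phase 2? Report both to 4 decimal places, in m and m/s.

x = 0.1866, ẋ = 0.6045

phase 1: p=-0.0836, T=0.328, ωT=1.082302, cosh=1.645140, sinh=1.306325; start (x,ẋ)=(-0.038600, 0.129100) → end (x,ẋ)=(0.041541, 0.406359)
phase 2: p=0.0507, T=0.312, ωT=1.029506, cosh=1.578433, sinh=1.221250; start (x,ẋ)=(0.041541, 0.406359) → end (x,ẋ)=(0.186640, 0.604502)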